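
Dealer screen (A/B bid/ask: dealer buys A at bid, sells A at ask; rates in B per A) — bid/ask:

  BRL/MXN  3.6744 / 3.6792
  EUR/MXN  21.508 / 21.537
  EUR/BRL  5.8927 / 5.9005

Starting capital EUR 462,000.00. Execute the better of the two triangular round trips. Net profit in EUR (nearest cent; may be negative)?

Best loop EUR → BRL → MXN → EUR:
EUR 462,000.00 × 5.8927 (sell EUR at bid) = BRL 2,722,427.40
BRL 2,722,427.40 × 3.6744 (sell BRL at bid) = MXN 10,003,287.24
MXN 10,003,287.24 ÷ 21.537 (buy EUR at ask) = EUR 464,469.85

Net profit: EUR 2,469.85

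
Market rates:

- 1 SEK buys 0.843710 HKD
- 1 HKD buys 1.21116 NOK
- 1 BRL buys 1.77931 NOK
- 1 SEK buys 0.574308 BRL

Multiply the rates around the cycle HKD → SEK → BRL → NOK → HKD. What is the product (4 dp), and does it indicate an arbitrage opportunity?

1.0000 (no arbitrage)

Around HKD → SEK → BRL → NOK → HKD: 1 ÷ 0.843710 × 0.574308 × 1.77931 ÷ 1.21116 = 1.000004
Product ≈ 1 (deviation 0.000%, within rounding noise).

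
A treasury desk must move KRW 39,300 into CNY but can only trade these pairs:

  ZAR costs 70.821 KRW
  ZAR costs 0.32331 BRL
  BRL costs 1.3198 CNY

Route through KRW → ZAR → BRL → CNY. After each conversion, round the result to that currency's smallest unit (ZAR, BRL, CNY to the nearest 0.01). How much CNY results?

KRW 39,300 ÷ 70.821 = ZAR 554.92
ZAR 554.92 × 0.32331 = BRL 179.41
BRL 179.41 × 1.3198 = CNY 236.79

CNY 236.79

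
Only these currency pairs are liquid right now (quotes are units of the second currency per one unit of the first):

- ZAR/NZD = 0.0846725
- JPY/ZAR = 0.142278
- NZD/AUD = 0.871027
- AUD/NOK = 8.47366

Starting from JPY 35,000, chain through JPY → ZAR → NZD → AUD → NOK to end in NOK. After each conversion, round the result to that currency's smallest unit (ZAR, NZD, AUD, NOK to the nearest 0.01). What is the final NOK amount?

NOK 3,112.12

JPY 35,000 × 0.142278 = ZAR 4,979.73
ZAR 4,979.73 × 0.0846725 = NZD 421.65
NZD 421.65 × 0.871027 = AUD 367.27
AUD 367.27 × 8.47366 = NOK 3,112.12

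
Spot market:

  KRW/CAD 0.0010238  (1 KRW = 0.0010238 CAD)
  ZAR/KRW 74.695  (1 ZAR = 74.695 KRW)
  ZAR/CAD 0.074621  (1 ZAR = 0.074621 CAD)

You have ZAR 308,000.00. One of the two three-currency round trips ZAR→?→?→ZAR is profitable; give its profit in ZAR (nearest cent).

Profit: ZAR 7,643.11

Profitable loop is ZAR → KRW → CAD → ZAR:
ZAR 308,000.00 × 74.695 = KRW 23,006,060
KRW 23,006,060 × 0.0010238 = CAD 23,553.60
CAD 23,553.60 ÷ 0.074621 = ZAR 315,643.11
Profit = ZAR 315,643.11 − ZAR 308,000.00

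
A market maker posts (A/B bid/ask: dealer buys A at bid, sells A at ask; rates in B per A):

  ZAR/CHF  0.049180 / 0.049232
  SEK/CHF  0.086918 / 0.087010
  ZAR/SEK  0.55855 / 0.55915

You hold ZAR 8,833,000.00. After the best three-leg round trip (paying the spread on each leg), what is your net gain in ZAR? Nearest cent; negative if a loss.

Net profit: ZAR 95,926.68

Best loop ZAR → CHF → SEK → ZAR:
ZAR 8,833,000.00 × 0.049180 (sell ZAR at bid) = CHF 434,406.94
CHF 434,406.94 ÷ 0.087010 (buy SEK at ask) = SEK 4,992,609.36
SEK 4,992,609.36 ÷ 0.55915 (buy ZAR at ask) = ZAR 8,928,926.68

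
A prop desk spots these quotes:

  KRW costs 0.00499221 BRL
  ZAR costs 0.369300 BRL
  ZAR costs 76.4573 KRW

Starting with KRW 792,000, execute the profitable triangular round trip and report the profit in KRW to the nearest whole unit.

Profit: KRW 26,573

Profitable loop is KRW → BRL → ZAR → KRW:
KRW 792,000 × 0.00499221 = BRL 3,953.83
BRL 3,953.83 ÷ 0.369300 = ZAR 10,706.28
ZAR 10,706.28 × 76.4573 = KRW 818,573
Profit = KRW 818,573 − KRW 792,000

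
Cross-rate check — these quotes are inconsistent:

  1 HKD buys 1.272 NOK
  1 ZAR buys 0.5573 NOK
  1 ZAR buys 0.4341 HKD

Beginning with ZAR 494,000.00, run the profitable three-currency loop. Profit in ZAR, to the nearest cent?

Profitable loop is ZAR → NOK → HKD → ZAR:
ZAR 494,000.00 × 0.5573 = NOK 275,306.20
NOK 275,306.20 ÷ 1.272 = HKD 216,435.69
HKD 216,435.69 ÷ 0.4341 = ZAR 498,584.87
Profit = ZAR 498,584.87 − ZAR 494,000.00

Profit: ZAR 4,584.87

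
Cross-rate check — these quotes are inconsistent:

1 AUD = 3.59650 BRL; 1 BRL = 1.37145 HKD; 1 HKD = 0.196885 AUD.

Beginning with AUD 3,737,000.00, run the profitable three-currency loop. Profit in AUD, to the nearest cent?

Profit: AUD 111,136.11

Profitable loop is AUD → HKD → BRL → AUD:
AUD 3,737,000.00 ÷ 0.196885 = HKD 18,980,623.21
HKD 18,980,623.21 ÷ 1.37145 = BRL 13,839,821.51
BRL 13,839,821.51 ÷ 3.59650 = AUD 3,848,136.11
Profit = AUD 3,848,136.11 − AUD 3,737,000.00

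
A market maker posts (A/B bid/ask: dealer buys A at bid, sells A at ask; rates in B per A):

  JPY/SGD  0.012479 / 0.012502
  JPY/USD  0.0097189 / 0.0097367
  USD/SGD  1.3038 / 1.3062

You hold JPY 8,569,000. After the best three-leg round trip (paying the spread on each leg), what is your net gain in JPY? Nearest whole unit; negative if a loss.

Net profit: JPY 116,178

Best loop JPY → USD → SGD → JPY:
JPY 8,569,000 × 0.0097189 (sell JPY at bid) = USD 83,281.25
USD 83,281.25 × 1.3038 (sell USD at bid) = SGD 108,582.10
SGD 108,582.10 ÷ 0.012502 (buy JPY at ask) = JPY 8,685,178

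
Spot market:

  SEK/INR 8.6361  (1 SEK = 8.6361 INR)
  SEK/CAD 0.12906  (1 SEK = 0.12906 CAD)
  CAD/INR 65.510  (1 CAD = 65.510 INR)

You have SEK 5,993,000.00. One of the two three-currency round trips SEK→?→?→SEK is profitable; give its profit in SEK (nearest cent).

Profit: SEK 128,568.03

Profitable loop is SEK → INR → CAD → SEK:
SEK 5,993,000.00 × 8.6361 = INR 51,756,147.30
INR 51,756,147.30 ÷ 65.510 = CAD 790,049.57
CAD 790,049.57 ÷ 0.12906 = SEK 6,121,568.03
Profit = SEK 6,121,568.03 − SEK 5,993,000.00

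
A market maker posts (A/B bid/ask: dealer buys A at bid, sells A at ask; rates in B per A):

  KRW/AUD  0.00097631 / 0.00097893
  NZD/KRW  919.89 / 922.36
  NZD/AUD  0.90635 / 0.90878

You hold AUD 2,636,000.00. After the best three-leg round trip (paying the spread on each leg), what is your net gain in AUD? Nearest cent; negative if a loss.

Best loop AUD → KRW → NZD → AUD:
AUD 2,636,000.00 ÷ 0.00097893 (buy KRW at ask) = KRW 2,692,735,946
KRW 2,692,735,946 ÷ 922.36 (buy NZD at ask) = NZD 2,919,398.01
NZD 2,919,398.01 × 0.90635 (sell NZD at bid) = AUD 2,645,996.38

Net profit: AUD 9,996.38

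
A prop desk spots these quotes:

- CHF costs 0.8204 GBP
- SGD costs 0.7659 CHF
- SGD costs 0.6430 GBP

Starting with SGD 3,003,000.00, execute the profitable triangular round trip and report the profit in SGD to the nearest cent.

Profit: SGD 70,042.62

Profitable loop is SGD → GBP → CHF → SGD:
SGD 3,003,000.00 × 0.6430 = GBP 1,930,929.00
GBP 1,930,929.00 ÷ 0.8204 = CHF 2,353,643.34
CHF 2,353,643.34 ÷ 0.7659 = SGD 3,073,042.62
Profit = SGD 3,073,042.62 − SGD 3,003,000.00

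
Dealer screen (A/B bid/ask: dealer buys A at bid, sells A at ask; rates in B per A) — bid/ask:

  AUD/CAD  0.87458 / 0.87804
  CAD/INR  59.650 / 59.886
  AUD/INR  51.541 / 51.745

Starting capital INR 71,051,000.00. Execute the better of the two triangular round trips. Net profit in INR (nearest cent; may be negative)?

Net profit: INR 581,777.86

Best loop INR → AUD → CAD → INR:
INR 71,051,000.00 ÷ 51.745 (buy AUD at ask) = AUD 1,373,098.85
AUD 1,373,098.85 × 0.87458 (sell AUD at bid) = CAD 1,200,884.79
CAD 1,200,884.79 × 59.650 (sell CAD at bid) = INR 71,632,777.86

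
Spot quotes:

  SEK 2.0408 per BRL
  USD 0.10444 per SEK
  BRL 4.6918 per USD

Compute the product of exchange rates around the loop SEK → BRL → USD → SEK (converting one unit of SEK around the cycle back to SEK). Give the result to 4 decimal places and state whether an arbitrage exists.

Around SEK → BRL → USD → SEK: 1 ÷ 2.0408 ÷ 4.6918 ÷ 0.10444 = 0.999984
Product ≈ 1 (deviation 0.002%, within rounding noise).

1.0000 (no arbitrage)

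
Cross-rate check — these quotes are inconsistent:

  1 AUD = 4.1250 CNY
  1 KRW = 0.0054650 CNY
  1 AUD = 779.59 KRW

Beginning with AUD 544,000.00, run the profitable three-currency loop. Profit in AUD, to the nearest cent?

Profit: AUD 17,864.21

Profitable loop is AUD → KRW → CNY → AUD:
AUD 544,000.00 × 779.59 = KRW 424,096,960
KRW 424,096,960 × 0.0054650 = CNY 2,317,689.89
CNY 2,317,689.89 ÷ 4.1250 = AUD 561,864.21
Profit = AUD 561,864.21 − AUD 544,000.00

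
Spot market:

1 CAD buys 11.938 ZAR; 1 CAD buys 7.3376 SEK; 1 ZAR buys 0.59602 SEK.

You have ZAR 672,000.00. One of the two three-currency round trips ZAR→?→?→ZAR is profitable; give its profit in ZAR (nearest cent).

Profit: ZAR 20,996.27

Profitable loop is ZAR → CAD → SEK → ZAR:
ZAR 672,000.00 ÷ 11.938 = CAD 56,290.84
CAD 56,290.84 × 7.3376 = SEK 413,039.64
SEK 413,039.64 ÷ 0.59602 = ZAR 692,996.27
Profit = ZAR 692,996.27 − ZAR 672,000.00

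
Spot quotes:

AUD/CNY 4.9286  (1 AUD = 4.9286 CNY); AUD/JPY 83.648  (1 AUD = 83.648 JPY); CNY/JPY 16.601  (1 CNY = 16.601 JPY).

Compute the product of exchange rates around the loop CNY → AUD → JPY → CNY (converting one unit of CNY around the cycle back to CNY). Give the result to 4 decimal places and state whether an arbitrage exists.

Around CNY → AUD → JPY → CNY: 1 ÷ 4.9286 × 83.648 ÷ 16.601 = 1.022346
Product > 1; profitable direction is CNY → AUD → JPY → CNY.

1.0223 (arbitrage exists)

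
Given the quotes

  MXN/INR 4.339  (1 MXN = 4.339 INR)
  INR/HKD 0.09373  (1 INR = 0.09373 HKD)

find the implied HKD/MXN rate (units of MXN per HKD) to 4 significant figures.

HKD/MXN = 2.459

1 HKD ÷ 0.09373 = 10.6689 INR
10.6689 INR ÷ 4.339 = 2.45885 MXN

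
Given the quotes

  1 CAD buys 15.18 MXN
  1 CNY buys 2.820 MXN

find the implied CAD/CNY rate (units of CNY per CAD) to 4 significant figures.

1 CAD × 15.18 = 15.18 MXN
15.18 MXN ÷ 2.820 = 5.38298 CNY

CAD/CNY = 5.383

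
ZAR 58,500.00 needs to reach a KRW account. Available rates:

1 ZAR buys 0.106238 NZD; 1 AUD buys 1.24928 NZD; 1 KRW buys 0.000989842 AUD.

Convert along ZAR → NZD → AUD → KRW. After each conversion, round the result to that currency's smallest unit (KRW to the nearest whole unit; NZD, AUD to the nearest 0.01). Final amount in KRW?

KRW 5,025,853

ZAR 58,500.00 × 0.106238 = NZD 6,214.92
NZD 6,214.92 ÷ 1.24928 = AUD 4,974.80
AUD 4,974.80 ÷ 0.000989842 = KRW 5,025,853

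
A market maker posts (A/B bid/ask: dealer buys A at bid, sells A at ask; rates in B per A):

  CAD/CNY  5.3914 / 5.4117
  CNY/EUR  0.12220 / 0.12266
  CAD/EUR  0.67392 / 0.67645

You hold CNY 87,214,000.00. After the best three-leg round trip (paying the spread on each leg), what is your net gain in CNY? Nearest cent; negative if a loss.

Best loop CNY → CAD → EUR → CNY:
CNY 87,214,000.00 ÷ 5.4117 (buy CAD at ask) = CAD 16,115,823.12
CAD 16,115,823.12 × 0.67392 (sell CAD at bid) = EUR 10,860,775.52
EUR 10,860,775.52 ÷ 0.12266 (buy CNY at ask) = CNY 88,543,743.03

Net profit: CNY 1,329,743.03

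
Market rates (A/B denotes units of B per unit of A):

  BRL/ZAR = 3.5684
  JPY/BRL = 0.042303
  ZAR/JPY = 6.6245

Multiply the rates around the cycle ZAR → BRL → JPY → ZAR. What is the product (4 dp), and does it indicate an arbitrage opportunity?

Around ZAR → BRL → JPY → ZAR: 1 ÷ 3.5684 ÷ 0.042303 ÷ 6.6245 = 1.000005
Product ≈ 1 (deviation 0.001%, within rounding noise).

1.0000 (no arbitrage)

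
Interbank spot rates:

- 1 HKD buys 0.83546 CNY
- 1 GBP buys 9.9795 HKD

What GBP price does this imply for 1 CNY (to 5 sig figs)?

1 CNY ÷ 0.83546 = 1.19695 HKD
1.19695 HKD ÷ 9.9795 = 0.11994 GBP

CNY/GBP = 0.11994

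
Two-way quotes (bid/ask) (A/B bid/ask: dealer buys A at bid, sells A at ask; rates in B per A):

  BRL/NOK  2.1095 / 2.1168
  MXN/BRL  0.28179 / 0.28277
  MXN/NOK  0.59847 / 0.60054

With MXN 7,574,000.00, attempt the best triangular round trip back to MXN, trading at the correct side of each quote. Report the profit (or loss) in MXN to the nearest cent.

Best loop MXN → NOK → BRL → MXN:
MXN 7,574,000.00 × 0.59847 (sell MXN at bid) = NOK 4,532,811.78
NOK 4,532,811.78 ÷ 2.1168 (buy BRL at ask) = BRL 2,141,350.99
BRL 2,141,350.99 ÷ 0.28277 (buy MXN at ask) = MXN 7,572,765.82

Net result: MXN -1,234.18 (no profitable arbitrage after spreads)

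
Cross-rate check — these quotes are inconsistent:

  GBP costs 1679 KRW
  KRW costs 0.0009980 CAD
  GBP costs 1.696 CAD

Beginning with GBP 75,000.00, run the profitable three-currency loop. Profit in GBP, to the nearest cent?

Profit: GBP 911.20

Profitable loop is GBP → CAD → KRW → GBP:
GBP 75,000.00 × 1.696 = CAD 127,200.00
CAD 127,200.00 ÷ 0.0009980 = KRW 127,454,910
KRW 127,454,910 ÷ 1679 = GBP 75,911.20
Profit = GBP 75,911.20 − GBP 75,000.00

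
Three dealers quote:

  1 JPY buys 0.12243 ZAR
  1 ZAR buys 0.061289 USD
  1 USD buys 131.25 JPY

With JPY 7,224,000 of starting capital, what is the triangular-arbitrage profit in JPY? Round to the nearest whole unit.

Profit: JPY 111,134

Profitable loop is JPY → USD → ZAR → JPY:
JPY 7,224,000 ÷ 131.25 = USD 55,040.00
USD 55,040.00 ÷ 0.061289 = ZAR 898,040.43
ZAR 898,040.43 ÷ 0.12243 = JPY 7,335,134
Profit = JPY 7,335,134 − JPY 7,224,000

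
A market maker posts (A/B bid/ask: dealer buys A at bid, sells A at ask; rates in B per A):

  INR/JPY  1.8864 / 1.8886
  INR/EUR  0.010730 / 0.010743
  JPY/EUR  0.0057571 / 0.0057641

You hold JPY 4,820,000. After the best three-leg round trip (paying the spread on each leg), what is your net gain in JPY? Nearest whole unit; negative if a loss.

Net profit: JPY 52,581

Best loop JPY → EUR → INR → JPY:
JPY 4,820,000 × 0.0057571 (sell JPY at bid) = EUR 27,749.22
EUR 27,749.22 ÷ 0.010743 (buy INR at ask) = INR 2,583,004.93
INR 2,583,004.93 × 1.8864 (sell INR at bid) = JPY 4,872,581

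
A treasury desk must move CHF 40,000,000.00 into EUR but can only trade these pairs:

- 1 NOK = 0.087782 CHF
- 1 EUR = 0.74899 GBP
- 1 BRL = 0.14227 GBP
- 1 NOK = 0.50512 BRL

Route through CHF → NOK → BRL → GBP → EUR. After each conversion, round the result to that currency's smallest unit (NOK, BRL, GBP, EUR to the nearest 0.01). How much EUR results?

EUR 43,720,628.51

CHF 40,000,000.00 ÷ 0.087782 = NOK 455,674,284.02
NOK 455,674,284.02 × 0.50512 = BRL 230,170,194.34
BRL 230,170,194.34 × 0.14227 = GBP 32,746,313.55
GBP 32,746,313.55 ÷ 0.74899 = EUR 43,720,628.51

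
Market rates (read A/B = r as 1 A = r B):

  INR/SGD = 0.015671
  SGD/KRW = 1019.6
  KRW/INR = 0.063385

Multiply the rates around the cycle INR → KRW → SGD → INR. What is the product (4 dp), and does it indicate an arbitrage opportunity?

0.9874 (arbitrage exists)

Around INR → KRW → SGD → INR: 1 ÷ 0.063385 ÷ 1019.6 ÷ 0.015671 = 0.987386
Product < 1; profitable direction is INR → SGD → KRW → INR.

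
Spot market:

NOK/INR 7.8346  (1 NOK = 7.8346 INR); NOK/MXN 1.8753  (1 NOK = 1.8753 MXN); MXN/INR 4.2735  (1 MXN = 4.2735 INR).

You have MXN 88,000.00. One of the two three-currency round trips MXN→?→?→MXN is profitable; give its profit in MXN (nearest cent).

Profitable loop is MXN → INR → NOK → MXN:
MXN 88,000.00 × 4.2735 = INR 376,068.00
INR 376,068.00 ÷ 7.8346 = NOK 48,000.92
NOK 48,000.92 × 1.8753 = MXN 90,016.12
Profit = MXN 90,016.12 − MXN 88,000.00

Profit: MXN 2,016.12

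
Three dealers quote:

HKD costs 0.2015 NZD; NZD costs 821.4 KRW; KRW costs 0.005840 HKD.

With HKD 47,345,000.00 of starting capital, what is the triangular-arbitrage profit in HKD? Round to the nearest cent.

Profit: HKD 1,636,437.30

Profitable loop is HKD → KRW → NZD → HKD:
HKD 47,345,000.00 ÷ 0.005840 = KRW 8,107,020,548
KRW 8,107,020,548 ÷ 821.4 = NZD 9,869,759.62
NZD 9,869,759.62 ÷ 0.2015 = HKD 48,981,437.30
Profit = HKD 48,981,437.30 − HKD 47,345,000.00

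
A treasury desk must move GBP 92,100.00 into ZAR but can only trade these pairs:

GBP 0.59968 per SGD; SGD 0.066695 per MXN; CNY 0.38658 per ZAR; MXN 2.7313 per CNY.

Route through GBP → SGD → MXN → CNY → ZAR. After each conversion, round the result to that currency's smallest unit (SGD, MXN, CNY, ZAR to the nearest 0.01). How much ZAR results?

ZAR 2,180,911.30

GBP 92,100.00 ÷ 0.59968 = SGD 153,581.91
SGD 153,581.91 ÷ 0.066695 = MXN 2,302,749.98
MXN 2,302,749.98 ÷ 2.7313 = CNY 843,096.69
CNY 843,096.69 ÷ 0.38658 = ZAR 2,180,911.30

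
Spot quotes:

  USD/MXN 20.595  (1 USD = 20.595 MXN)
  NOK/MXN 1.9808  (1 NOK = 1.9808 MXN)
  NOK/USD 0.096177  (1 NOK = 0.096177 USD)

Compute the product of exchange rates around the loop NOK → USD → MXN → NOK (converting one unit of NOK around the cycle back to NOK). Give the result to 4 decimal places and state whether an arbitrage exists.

1.0000 (no arbitrage)

Around NOK → USD → MXN → NOK: 1 × 0.096177 × 20.595 ÷ 1.9808 = 0.999982
Product ≈ 1 (deviation 0.002%, within rounding noise).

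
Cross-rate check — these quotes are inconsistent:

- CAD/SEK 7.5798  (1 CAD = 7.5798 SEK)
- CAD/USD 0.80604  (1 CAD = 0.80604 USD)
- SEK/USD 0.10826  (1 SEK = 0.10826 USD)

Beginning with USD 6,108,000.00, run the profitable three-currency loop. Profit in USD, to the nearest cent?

Profit: USD 110,250.35

Profitable loop is USD → CAD → SEK → USD:
USD 6,108,000.00 ÷ 0.80604 = CAD 7,577,787.70
CAD 7,577,787.70 × 7.5798 = SEK 57,438,115.23
SEK 57,438,115.23 × 0.10826 = USD 6,218,250.35
Profit = USD 6,218,250.35 − USD 6,108,000.00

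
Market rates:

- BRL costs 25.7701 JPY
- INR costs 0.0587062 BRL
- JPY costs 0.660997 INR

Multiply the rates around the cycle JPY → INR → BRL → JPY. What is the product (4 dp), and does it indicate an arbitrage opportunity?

Around JPY → INR → BRL → JPY: 1 × 0.660997 × 0.0587062 × 25.7701 = 0.999999
Product ≈ 1 (deviation 0.000%, within rounding noise).

1.0000 (no arbitrage)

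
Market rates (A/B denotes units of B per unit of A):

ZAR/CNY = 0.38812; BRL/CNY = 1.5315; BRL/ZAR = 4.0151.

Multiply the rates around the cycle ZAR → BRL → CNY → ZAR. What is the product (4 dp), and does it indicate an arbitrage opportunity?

0.9828 (arbitrage exists)

Around ZAR → BRL → CNY → ZAR: 1 ÷ 4.0151 × 1.5315 ÷ 0.38812 = 0.982776
Product < 1; profitable direction is ZAR → CNY → BRL → ZAR.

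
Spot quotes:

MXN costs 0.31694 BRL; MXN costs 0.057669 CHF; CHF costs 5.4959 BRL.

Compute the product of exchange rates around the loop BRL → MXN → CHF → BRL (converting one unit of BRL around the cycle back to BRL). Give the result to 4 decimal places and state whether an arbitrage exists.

Around BRL → MXN → CHF → BRL: 1 ÷ 0.31694 × 0.057669 × 5.4959 = 1.000010
Product ≈ 1 (deviation 0.001%, within rounding noise).

1.0000 (no arbitrage)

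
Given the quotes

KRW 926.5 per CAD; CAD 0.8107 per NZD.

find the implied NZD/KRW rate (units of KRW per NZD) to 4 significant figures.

NZD/KRW = 751.1

1 NZD × 0.8107 = 0.8107 CAD
0.8107 CAD × 926.5 = 751.114 KRW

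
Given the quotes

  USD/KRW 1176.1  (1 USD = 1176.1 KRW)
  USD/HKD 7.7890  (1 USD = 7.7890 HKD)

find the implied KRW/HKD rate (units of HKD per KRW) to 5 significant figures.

1 KRW ÷ 1176.1 = 0.000850268 USD
0.000850268 USD × 7.7890 = 0.00662274 HKD

KRW/HKD = 0.0066227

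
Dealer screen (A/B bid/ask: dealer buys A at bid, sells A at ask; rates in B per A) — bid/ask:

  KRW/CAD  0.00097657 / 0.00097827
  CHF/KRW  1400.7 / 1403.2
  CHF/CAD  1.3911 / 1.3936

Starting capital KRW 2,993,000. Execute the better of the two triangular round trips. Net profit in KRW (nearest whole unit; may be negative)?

Best loop KRW → CHF → CAD → KRW:
KRW 2,993,000 ÷ 1403.2 (buy CHF at ask) = CHF 2,132.98
CHF 2,132.98 × 1.3911 (sell CHF at bid) = CAD 2,967.19
CAD 2,967.19 ÷ 0.00097827 (buy KRW at ask) = KRW 3,033,100

Net profit: KRW 40,100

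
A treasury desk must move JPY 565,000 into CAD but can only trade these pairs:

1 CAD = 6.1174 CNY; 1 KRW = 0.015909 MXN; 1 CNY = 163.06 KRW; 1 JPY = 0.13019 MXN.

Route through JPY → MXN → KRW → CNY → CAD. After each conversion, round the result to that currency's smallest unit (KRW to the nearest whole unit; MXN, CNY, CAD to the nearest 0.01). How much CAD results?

CAD 4,635.20

JPY 565,000 × 0.13019 = MXN 73,557.35
MXN 73,557.35 ÷ 0.015909 = KRW 4,623,631
KRW 4,623,631 ÷ 163.06 = CNY 28,355.40
CNY 28,355.40 ÷ 6.1174 = CAD 4,635.20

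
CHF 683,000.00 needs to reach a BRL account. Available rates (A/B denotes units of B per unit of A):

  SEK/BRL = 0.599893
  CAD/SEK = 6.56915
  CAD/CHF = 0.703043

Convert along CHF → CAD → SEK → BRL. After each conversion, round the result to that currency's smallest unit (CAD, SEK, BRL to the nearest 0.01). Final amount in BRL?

BRL 3,828,439.52

CHF 683,000.00 ÷ 0.703043 = CAD 971,491.08
CAD 971,491.08 × 6.56915 = SEK 6,381,870.63
SEK 6,381,870.63 × 0.599893 = BRL 3,828,439.52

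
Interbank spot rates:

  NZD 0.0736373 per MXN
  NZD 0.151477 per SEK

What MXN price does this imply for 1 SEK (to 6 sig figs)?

SEK/MXN = 2.05707

1 SEK × 0.151477 = 0.151477 NZD
0.151477 NZD ÷ 0.0736373 = 2.05707 MXN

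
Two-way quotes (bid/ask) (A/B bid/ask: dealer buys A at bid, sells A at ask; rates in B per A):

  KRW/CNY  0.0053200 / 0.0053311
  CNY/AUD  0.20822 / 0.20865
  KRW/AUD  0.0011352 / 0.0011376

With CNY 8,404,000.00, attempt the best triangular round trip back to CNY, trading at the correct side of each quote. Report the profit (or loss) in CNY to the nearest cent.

Net profit: CNY 172,759.02

Best loop CNY → KRW → AUD → CNY:
CNY 8,404,000.00 ÷ 0.0053311 (buy KRW at ask) = KRW 1,576,410,122
KRW 1,576,410,122 × 0.0011352 (sell KRW at bid) = AUD 1,789,540.77
AUD 1,789,540.77 ÷ 0.20865 (buy CNY at ask) = CNY 8,576,759.02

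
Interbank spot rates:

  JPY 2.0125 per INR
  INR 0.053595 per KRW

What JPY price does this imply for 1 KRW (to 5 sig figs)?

1 KRW × 0.053595 = 0.053595 INR
0.053595 INR × 2.0125 = 0.10786 JPY

KRW/JPY = 0.10786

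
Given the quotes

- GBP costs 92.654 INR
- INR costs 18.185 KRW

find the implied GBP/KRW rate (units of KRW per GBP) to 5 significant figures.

GBP/KRW = 1684.9

1 GBP × 92.654 = 92.654 INR
92.654 INR × 18.185 = 1684.91 KRW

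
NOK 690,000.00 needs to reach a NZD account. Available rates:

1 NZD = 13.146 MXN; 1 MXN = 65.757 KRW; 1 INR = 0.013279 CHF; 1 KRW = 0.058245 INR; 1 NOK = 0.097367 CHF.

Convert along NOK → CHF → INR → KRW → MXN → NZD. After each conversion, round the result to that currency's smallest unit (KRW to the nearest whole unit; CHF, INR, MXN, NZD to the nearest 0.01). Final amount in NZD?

NZD 100,485.00

NOK 690,000.00 × 0.097367 = CHF 67,183.23
CHF 67,183.23 ÷ 0.013279 = INR 5,059,359.14
INR 5,059,359.14 ÷ 0.058245 = KRW 86,863,407
KRW 86,863,407 ÷ 65.757 = MXN 1,320,975.82
MXN 1,320,975.82 ÷ 13.146 = NZD 100,485.00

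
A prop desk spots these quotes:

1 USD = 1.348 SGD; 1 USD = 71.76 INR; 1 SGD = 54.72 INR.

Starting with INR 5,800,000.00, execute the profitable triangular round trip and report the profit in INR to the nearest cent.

Profit: INR 161,856.86

Profitable loop is INR → USD → SGD → INR:
INR 5,800,000.00 ÷ 71.76 = USD 80,824.97
USD 80,824.97 × 1.348 = SGD 108,952.06
SGD 108,952.06 × 54.72 = INR 5,961,856.86
Profit = INR 5,961,856.86 − INR 5,800,000.00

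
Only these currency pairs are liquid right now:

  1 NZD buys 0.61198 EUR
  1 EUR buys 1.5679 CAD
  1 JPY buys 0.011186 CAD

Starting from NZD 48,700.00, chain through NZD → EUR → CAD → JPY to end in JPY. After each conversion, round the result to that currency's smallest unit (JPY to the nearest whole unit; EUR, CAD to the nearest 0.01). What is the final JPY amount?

JPY 4,177,436

NZD 48,700.00 × 0.61198 = EUR 29,803.43
EUR 29,803.43 × 1.5679 = CAD 46,728.80
CAD 46,728.80 ÷ 0.011186 = JPY 4,177,436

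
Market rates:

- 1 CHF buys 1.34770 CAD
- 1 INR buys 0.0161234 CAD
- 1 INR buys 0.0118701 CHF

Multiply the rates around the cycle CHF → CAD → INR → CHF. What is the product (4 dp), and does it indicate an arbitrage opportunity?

Around CHF → CAD → INR → CHF: 1 × 1.34770 ÷ 0.0161234 × 0.0118701 = 0.992181
Product < 1; profitable direction is CHF → INR → CAD → CHF.

0.9922 (arbitrage exists)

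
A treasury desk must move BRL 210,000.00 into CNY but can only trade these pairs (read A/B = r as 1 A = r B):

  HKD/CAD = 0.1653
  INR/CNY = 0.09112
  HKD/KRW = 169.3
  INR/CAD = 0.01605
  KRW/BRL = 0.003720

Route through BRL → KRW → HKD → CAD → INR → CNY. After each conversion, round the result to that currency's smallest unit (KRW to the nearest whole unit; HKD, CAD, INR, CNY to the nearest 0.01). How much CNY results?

CNY 312,918.29

BRL 210,000.00 ÷ 0.003720 = KRW 56,451,613
KRW 56,451,613 ÷ 169.3 = HKD 333,441.31
HKD 333,441.31 × 0.1653 = CAD 55,117.85
CAD 55,117.85 ÷ 0.01605 = INR 3,434,133.96
INR 3,434,133.96 × 0.09112 = CNY 312,918.29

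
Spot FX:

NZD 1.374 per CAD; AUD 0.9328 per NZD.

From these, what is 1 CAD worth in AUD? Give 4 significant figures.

1 CAD × 1.374 = 1.374 NZD
1.374 NZD × 0.9328 = 1.28167 AUD

CAD/AUD = 1.282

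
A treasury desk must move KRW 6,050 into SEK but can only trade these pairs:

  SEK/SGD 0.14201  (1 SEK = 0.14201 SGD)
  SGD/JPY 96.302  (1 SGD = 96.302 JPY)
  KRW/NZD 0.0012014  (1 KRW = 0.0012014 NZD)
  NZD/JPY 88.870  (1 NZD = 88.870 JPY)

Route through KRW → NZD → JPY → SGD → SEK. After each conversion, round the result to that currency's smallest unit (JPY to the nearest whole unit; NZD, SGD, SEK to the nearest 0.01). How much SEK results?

SEK 47.25

KRW 6,050 × 0.0012014 = NZD 7.27
NZD 7.27 × 88.870 = JPY 646
JPY 646 ÷ 96.302 = SGD 6.71
SGD 6.71 ÷ 0.14201 = SEK 47.25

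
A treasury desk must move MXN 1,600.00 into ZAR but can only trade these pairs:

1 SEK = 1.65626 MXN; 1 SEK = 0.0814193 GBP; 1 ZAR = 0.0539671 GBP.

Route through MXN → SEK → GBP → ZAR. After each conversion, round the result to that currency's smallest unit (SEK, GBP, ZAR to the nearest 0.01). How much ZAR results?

ZAR 1,457.37

MXN 1,600.00 ÷ 1.65626 = SEK 966.03
SEK 966.03 × 0.0814193 = GBP 78.65
GBP 78.65 ÷ 0.0539671 = ZAR 1,457.37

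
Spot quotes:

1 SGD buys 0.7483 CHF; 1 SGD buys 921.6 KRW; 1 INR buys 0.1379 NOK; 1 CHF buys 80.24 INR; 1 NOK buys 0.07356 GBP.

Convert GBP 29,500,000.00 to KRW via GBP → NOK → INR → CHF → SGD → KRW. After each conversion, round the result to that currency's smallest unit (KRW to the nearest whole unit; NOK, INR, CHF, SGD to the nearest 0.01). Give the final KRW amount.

KRW 44,636,674,342

GBP 29,500,000.00 ÷ 0.07356 = NOK 401,033,170.20
NOK 401,033,170.20 ÷ 0.1379 = INR 2,908,144,816.53
INR 2,908,144,816.53 ÷ 80.24 = CHF 36,243,080.96
CHF 36,243,080.96 ÷ 0.7483 = SGD 48,433,891.43
SGD 48,433,891.43 × 921.6 = KRW 44,636,674,342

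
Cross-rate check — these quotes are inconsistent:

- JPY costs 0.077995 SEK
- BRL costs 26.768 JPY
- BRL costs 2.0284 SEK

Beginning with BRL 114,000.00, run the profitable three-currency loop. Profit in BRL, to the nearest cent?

Profitable loop is BRL → JPY → SEK → BRL:
BRL 114,000.00 × 26.768 = JPY 3,051,552
JPY 3,051,552 × 0.077995 = SEK 238,005.80
SEK 238,005.80 ÷ 2.0284 = BRL 117,336.72
Profit = BRL 117,336.72 − BRL 114,000.00

Profit: BRL 3,336.72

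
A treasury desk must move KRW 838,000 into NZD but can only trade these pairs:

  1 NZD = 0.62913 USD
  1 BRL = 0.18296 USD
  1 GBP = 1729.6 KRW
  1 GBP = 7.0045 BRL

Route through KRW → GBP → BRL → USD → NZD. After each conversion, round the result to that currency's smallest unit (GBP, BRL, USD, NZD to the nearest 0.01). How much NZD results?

NZD 986.95

KRW 838,000 ÷ 1729.6 = GBP 484.51
GBP 484.51 × 7.0045 = BRL 3,393.75
BRL 3,393.75 × 0.18296 = USD 620.92
USD 620.92 ÷ 0.62913 = NZD 986.95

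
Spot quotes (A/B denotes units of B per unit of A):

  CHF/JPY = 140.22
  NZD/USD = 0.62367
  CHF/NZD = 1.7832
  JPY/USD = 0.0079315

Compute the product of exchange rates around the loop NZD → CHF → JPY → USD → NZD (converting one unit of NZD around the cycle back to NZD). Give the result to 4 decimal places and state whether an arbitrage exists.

Around NZD → CHF → JPY → USD → NZD: 1 ÷ 1.7832 × 140.22 × 0.0079315 ÷ 0.62367 = 1.000024
Product ≈ 1 (deviation 0.002%, within rounding noise).

1.0000 (no arbitrage)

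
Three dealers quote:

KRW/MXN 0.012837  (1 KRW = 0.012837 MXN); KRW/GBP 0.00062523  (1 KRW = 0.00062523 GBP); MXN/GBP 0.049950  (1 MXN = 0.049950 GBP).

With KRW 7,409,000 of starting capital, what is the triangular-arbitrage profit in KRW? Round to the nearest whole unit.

Profitable loop is KRW → MXN → GBP → KRW:
KRW 7,409,000 × 0.012837 = MXN 95,109.33
MXN 95,109.33 × 0.049950 = GBP 4,750.71
GBP 4,750.71 ÷ 0.00062523 = KRW 7,598,342
Profit = KRW 7,598,342 − KRW 7,409,000

Profit: KRW 189,342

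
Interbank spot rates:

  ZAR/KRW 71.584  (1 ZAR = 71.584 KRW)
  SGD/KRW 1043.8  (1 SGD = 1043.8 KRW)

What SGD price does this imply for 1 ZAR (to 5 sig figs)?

1 ZAR × 71.584 = 71.584 KRW
71.584 KRW ÷ 1043.8 = 0.0685802 SGD

ZAR/SGD = 0.068580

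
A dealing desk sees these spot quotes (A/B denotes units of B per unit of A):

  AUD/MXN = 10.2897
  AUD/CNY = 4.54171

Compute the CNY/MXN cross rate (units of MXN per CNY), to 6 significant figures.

1 CNY ÷ 4.54171 = 0.220181 AUD
0.220181 AUD × 10.2897 = 2.2656 MXN

CNY/MXN = 2.26560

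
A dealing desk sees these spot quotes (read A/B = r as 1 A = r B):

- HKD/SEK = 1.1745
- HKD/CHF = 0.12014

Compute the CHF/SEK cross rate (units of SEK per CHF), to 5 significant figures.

1 CHF ÷ 0.12014 = 8.32362 HKD
8.32362 HKD × 1.1745 = 9.77609 SEK

CHF/SEK = 9.7761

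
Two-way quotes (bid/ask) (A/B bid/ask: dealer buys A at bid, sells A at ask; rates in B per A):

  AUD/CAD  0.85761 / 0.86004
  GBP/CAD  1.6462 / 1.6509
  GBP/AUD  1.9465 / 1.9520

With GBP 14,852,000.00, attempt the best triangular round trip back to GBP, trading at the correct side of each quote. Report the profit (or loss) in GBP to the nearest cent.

Net profit: GBP 165,872.66

Best loop GBP → AUD → CAD → GBP:
GBP 14,852,000.00 × 1.9465 (sell GBP at bid) = AUD 28,909,418.00
AUD 28,909,418.00 × 0.85761 (sell AUD at bid) = CAD 24,793,005.97
CAD 24,793,005.97 ÷ 1.6509 (buy GBP at ask) = GBP 15,017,872.66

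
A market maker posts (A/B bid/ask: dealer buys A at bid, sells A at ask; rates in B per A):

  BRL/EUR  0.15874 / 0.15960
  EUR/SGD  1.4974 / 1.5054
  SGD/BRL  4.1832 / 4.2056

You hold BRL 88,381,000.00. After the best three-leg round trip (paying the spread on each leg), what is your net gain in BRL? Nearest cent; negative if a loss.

Best loop BRL → EUR → SGD → BRL:
BRL 88,381,000.00 × 0.15874 (sell BRL at bid) = EUR 14,029,599.94
EUR 14,029,599.94 × 1.4974 (sell EUR at bid) = SGD 21,007,922.95
SGD 21,007,922.95 × 4.1832 (sell SGD at bid) = BRL 87,880,343.29

Net result: BRL -500,656.71 (no profitable arbitrage after spreads)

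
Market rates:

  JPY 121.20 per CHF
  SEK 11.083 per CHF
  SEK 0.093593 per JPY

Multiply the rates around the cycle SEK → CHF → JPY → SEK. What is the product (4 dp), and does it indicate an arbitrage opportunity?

Around SEK → CHF → JPY → SEK: 1 ÷ 11.083 × 121.20 × 0.093593 = 1.023502
Product > 1; profitable direction is SEK → CHF → JPY → SEK.

1.0235 (arbitrage exists)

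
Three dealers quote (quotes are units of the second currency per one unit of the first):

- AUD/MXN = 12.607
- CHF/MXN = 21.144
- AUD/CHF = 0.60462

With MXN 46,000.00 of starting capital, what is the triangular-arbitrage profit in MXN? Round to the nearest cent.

Profitable loop is MXN → AUD → CHF → MXN:
MXN 46,000.00 ÷ 12.607 = AUD 3,648.77
AUD 3,648.77 × 0.60462 = CHF 2,206.12
CHF 2,206.12 × 21.144 = MXN 46,646.14
Profit = MXN 46,646.14 − MXN 46,000.00

Profit: MXN 646.14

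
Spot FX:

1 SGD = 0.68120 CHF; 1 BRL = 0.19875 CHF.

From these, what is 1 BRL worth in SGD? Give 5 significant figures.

1 BRL × 0.19875 = 0.19875 CHF
0.19875 CHF ÷ 0.68120 = 0.291765 SGD

BRL/SGD = 0.29176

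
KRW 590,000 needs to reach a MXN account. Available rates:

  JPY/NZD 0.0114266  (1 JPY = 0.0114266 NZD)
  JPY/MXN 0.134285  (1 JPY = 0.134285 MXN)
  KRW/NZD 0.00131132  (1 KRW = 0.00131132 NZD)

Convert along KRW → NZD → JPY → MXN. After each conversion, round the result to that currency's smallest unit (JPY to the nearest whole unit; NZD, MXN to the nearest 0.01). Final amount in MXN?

KRW 590,000 × 0.00131132 = NZD 773.68
NZD 773.68 ÷ 0.0114266 = JPY 67,709
JPY 67,709 × 0.134285 = MXN 9,092.30

MXN 9,092.30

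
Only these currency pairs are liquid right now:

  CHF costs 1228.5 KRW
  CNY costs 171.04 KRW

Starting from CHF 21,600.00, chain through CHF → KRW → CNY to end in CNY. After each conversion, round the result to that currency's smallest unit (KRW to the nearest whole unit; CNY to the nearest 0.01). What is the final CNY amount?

CNY 155,142.66

CHF 21,600.00 × 1228.5 = KRW 26,535,600
KRW 26,535,600 ÷ 171.04 = CNY 155,142.66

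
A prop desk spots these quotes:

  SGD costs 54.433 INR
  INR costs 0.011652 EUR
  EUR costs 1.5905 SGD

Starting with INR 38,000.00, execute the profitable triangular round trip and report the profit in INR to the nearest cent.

Profit: INR 333.64

Profitable loop is INR → EUR → SGD → INR:
INR 38,000.00 × 0.011652 = EUR 442.78
EUR 442.78 × 1.5905 = SGD 704.24
SGD 704.24 × 54.433 = INR 38,333.64
Profit = INR 38,333.64 − INR 38,000.00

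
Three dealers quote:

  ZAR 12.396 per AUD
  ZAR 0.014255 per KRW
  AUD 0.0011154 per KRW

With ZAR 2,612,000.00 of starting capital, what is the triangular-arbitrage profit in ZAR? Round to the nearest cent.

Profitable loop is ZAR → AUD → KRW → ZAR:
ZAR 2,612,000.00 ÷ 12.396 = AUD 210,713.13
AUD 210,713.13 ÷ 0.0011154 = KRW 188,912,617
KRW 188,912,617 × 0.014255 = ZAR 2,692,949.36
Profit = ZAR 2,692,949.36 − ZAR 2,612,000.00

Profit: ZAR 80,949.36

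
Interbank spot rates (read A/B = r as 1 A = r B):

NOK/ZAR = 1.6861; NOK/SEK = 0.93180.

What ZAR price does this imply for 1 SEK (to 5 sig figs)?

SEK/ZAR = 1.8095

1 SEK ÷ 0.93180 = 1.07319 NOK
1.07319 NOK × 1.6861 = 1.80951 ZAR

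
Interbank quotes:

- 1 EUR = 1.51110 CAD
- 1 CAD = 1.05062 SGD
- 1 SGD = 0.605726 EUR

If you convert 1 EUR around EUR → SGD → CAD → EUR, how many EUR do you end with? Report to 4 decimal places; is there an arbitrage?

Around EUR → SGD → CAD → EUR: 1 ÷ 0.605726 ÷ 1.05062 ÷ 1.51110 = 1.039884
Product > 1; profitable direction is EUR → SGD → CAD → EUR.

1.0399 (arbitrage exists)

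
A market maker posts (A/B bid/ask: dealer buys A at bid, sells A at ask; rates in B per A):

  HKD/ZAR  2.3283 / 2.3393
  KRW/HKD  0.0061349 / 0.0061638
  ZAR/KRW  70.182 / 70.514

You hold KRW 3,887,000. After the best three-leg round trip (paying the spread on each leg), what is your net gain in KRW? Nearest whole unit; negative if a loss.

Net profit: KRW 9,608

Best loop KRW → HKD → ZAR → KRW:
KRW 3,887,000 × 0.0061349 (sell KRW at bid) = HKD 23,846.36
HKD 23,846.36 × 2.3283 (sell HKD at bid) = ZAR 55,521.47
ZAR 55,521.47 × 70.182 (sell ZAR at bid) = KRW 3,896,608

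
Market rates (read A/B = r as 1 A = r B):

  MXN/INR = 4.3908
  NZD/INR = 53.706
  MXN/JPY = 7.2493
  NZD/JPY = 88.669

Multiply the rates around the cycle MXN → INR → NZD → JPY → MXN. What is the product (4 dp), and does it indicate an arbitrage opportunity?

1.0000 (no arbitrage)

Around MXN → INR → NZD → JPY → MXN: 1 × 4.3908 ÷ 53.706 × 88.669 ÷ 7.2493 = 0.999992
Product ≈ 1 (deviation 0.001%, within rounding noise).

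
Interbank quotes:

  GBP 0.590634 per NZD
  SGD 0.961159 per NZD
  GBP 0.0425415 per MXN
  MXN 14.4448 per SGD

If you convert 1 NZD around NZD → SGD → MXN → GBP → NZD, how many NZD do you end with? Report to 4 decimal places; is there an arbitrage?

Around NZD → SGD → MXN → GBP → NZD: 1 × 0.961159 × 14.4448 × 0.0425415 ÷ 0.590634 = 1.000003
Product ≈ 1 (deviation 0.000%, within rounding noise).

1.0000 (no arbitrage)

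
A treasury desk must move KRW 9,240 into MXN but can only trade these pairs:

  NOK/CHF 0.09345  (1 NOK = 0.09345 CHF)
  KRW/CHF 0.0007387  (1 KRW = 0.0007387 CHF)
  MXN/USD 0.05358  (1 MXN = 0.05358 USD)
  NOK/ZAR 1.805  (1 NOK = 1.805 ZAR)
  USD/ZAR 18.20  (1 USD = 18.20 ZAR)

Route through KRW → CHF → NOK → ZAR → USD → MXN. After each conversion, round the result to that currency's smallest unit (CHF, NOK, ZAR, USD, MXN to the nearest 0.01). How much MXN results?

MXN 135.31

KRW 9,240 × 0.0007387 = CHF 6.83
CHF 6.83 ÷ 0.09345 = NOK 73.09
NOK 73.09 × 1.805 = ZAR 131.93
ZAR 131.93 ÷ 18.20 = USD 7.25
USD 7.25 ÷ 0.05358 = MXN 135.31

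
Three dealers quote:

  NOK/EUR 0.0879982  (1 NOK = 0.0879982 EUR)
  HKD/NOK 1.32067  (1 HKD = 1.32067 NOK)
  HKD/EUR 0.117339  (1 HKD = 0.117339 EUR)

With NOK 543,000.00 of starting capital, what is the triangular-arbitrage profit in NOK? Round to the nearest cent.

Profit: NOK 5,244.28

Profitable loop is NOK → HKD → EUR → NOK:
NOK 543,000.00 ÷ 1.32067 = HKD 411,154.94
HKD 411,154.94 × 0.117339 = EUR 48,244.51
EUR 48,244.51 ÷ 0.0879982 = NOK 548,244.28
Profit = NOK 548,244.28 − NOK 543,000.00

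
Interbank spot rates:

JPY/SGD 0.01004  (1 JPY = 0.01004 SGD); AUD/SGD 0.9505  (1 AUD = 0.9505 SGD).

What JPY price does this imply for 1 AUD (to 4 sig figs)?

1 AUD × 0.9505 = 0.9505 SGD
0.9505 SGD ÷ 0.01004 = 94.6713 JPY

AUD/JPY = 94.67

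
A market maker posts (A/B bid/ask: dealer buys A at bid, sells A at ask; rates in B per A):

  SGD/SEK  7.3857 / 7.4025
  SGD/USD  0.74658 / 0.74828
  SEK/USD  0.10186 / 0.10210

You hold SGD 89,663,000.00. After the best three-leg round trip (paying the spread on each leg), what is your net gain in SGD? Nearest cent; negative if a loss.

Net profit: SGD 482,585.32

Best loop SGD → SEK → USD → SGD:
SGD 89,663,000.00 × 7.3857 (sell SGD at bid) = SEK 662,224,019.10
SEK 662,224,019.10 × 0.10186 (sell SEK at bid) = USD 67,454,138.59
USD 67,454,138.59 ÷ 0.74828 (buy SGD at ask) = SGD 90,145,585.32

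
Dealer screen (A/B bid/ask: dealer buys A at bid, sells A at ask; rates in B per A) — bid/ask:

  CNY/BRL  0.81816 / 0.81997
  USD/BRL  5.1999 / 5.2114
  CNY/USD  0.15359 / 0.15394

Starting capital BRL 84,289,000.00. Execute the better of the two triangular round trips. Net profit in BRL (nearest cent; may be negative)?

Best loop BRL → USD → CNY → BRL:
BRL 84,289,000.00 ÷ 5.2114 (buy USD at ask) = USD 16,173,964.77
USD 16,173,964.77 ÷ 0.15394 (buy CNY at ask) = CNY 105,066,680.33
CNY 105,066,680.33 × 0.81816 (sell CNY at bid) = BRL 85,961,355.18

Net profit: BRL 1,672,355.18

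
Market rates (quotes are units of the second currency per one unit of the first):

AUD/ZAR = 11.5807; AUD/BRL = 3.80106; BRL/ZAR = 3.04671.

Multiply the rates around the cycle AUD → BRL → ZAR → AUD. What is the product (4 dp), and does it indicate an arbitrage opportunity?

Around AUD → BRL → ZAR → AUD: 1 × 3.80106 × 3.04671 ÷ 11.5807 = 1.000002
Product ≈ 1 (deviation 0.000%, within rounding noise).

1.0000 (no arbitrage)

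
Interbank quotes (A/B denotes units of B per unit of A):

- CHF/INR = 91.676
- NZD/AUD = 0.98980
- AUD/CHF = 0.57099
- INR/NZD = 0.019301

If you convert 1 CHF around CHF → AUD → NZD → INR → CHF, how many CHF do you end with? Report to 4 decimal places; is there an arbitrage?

1.0000 (no arbitrage)

Around CHF → AUD → NZD → INR → CHF: 1 ÷ 0.57099 ÷ 0.98980 ÷ 0.019301 ÷ 91.676 = 0.999974
Product ≈ 1 (deviation 0.003%, within rounding noise).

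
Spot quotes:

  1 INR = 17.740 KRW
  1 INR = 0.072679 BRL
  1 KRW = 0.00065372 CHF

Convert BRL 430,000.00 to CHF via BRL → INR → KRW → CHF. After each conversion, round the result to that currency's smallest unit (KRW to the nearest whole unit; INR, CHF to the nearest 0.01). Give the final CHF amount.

BRL 430,000.00 ÷ 0.072679 = INR 5,916,427.03
INR 5,916,427.03 × 17.740 = KRW 104,957,416
KRW 104,957,416 × 0.00065372 = CHF 68,612.76

CHF 68,612.76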